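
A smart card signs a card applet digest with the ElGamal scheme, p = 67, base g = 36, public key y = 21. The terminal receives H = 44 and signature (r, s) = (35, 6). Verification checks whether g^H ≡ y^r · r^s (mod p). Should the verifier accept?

accept

Left side g^H mod p:
36^2 = 1296 ≡ 23
36^4 ≡ 23^2 = 529 ≡ 60
36^8 ≡ 60^2 = 3600 ≡ 49
36^16 ≡ 49^2 = 2401 ≡ 56
36^32 ≡ 56^2 = 3136 ≡ 54
44 = 32 + 8 + 4, so 36^44 ≡ 54·49·60 ≡ 37 (mod 67)
Right side y^r · r^s mod p:
21^2 = 441 ≡ 39
21^4 ≡ 39^2 = 1521 ≡ 47
21^8 ≡ 47^2 = 2209 ≡ 65
21^16 ≡ 65^2 = 4225 ≡ 4
21^32 ≡ 4^2 = 16
35 = 32 + 2 + 1, so 21^35 ≡ 16·39·21 ≡ 39 (mod 67)
35^2 = 1225 ≡ 19
35^4 ≡ 19^2 = 361 ≡ 26
6 = 4 + 2, so 35^6 ≡ 26·19 ≡ 25 (mod 67)
39·25 = 975 ≡ 37 (mod 67)
37 ≡ 37 (mod 67), so the signature is genuine.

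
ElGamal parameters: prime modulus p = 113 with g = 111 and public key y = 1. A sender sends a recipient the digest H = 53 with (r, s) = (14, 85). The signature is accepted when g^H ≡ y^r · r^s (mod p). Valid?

Left side g^H mod p:
111^2 = 12321 ≡ 4
111^4 ≡ 4^2 = 16
111^8 ≡ 16^2 = 256 ≡ 30
111^16 ≡ 30^2 = 900 ≡ 109
111^32 ≡ 109^2 = 11881 ≡ 16
53 = 32 + 16 + 4 + 1, so 111^53 ≡ 16·109·16·111 ≡ 14 (mod 113)
Right side y^r · r^s mod p:
1^2 = 1
1^4 ≡ 1^2 = 1
1^8 ≡ 1^2 = 1
14 = 8 + 4 + 2, so 1^14 ≡ 1·1·1 ≡ 1 (mod 113)
14^2 = 196 ≡ 83
14^4 ≡ 83^2 = 6889 ≡ 109
14^8 ≡ 109^2 = 11881 ≡ 16
14^16 ≡ 16^2 = 256 ≡ 30
14^32 ≡ 30^2 = 900 ≡ 109
14^64 ≡ 109^2 = 11881 ≡ 16
85 = 64 + 16 + 4 + 1, so 14^85 ≡ 16·30·109·14 ≡ 14 (mod 113)
1·14 = 14 ≡ 14 (mod 113)
14 ≡ 14 (mod 113), so the signature is genuine.

yes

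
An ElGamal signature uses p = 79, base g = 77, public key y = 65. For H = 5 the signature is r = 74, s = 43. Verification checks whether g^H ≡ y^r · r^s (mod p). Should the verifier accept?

Left side g^H mod p:
77^5 mod 79 = 47
Right side y^r · r^s mod p:
65^74 mod 79 = 18
74^43 mod 79 = 7
18·7 = 126 ≡ 47 (mod 79)
47 ≡ 47 (mod 79), so the signature is genuine.

accept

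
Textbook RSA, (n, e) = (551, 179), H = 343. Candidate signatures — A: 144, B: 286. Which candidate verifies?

Candidate A: 144^2 = 20736 ≡ 349; 144^4 ≡ 349^2 = 121801 ≡ 30; 144^8 ≡ 30^2 = 900 ≡ 349; 144^16 ≡ 349^2 = 121801 ≡ 30; 144^32 ≡ 30^2 = 900 ≡ 349; 144^64 ≡ 349^2 = 121801 ≡ 30; 144^128 ≡ 30^2 = 900 ≡ 349; 179 = 128 + 32 + 16 + 2 + 1, so 144^179 ≡ 349·349·30·349·144 ≡ 463 (mod 551)
Candidate B: 286^2 = 81796 ≡ 248; 286^4 ≡ 248^2 = 61504 ≡ 343; 286^8 ≡ 343^2 = 117649 ≡ 286; 286^16 ≡ 286^2 = 81796 ≡ 248; 286^32 ≡ 248^2 = 61504 ≡ 343; 286^64 ≡ 343^2 = 117649 ≡ 286; 286^128 ≡ 286^2 = 81796 ≡ 248; 179 = 128 + 32 + 16 + 2 + 1, so 286^179 ≡ 248·343·248·248·286 ≡ 343 (mod 551)
  → matches H = 343

B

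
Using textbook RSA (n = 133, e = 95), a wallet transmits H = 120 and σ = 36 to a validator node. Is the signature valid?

valid

σ^95 mod 133 = 120
Since 120 equals the digest 120, verification succeeds.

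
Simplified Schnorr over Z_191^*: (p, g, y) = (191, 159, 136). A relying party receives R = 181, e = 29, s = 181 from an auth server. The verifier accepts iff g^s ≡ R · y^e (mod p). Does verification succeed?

fails

g^s mod p:
Squares mod 191: 159^1≡159, 159^2≡69, 159^4≡177, 159^8≡5, 159^16≡25, 159^32≡52, 159^64≡30, 159^128≡136
181 = 128 + 32 + 16 + 4 + 1, so 159^181 ≡ 136·52·25·177·159 ≡ 37 (mod 191)
R · y^e mod p:
Squares mod 191: 136^1≡136, 136^2≡160, 136^4≡6, 136^8≡36, 136^16≡150
29 = 16 + 8 + 4 + 1, so 136^29 ≡ 150·36·6·136 ≡ 30 (mod 191)
181·30 = 5430 ≡ 82 (mod 191)
37 ≠ 82; the check fails.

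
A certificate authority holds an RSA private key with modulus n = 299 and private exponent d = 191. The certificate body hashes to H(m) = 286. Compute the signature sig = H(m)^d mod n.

143

Squares mod 299: (H(m))^1≡286, (H(m))^2≡169, (H(m))^4≡156, (H(m))^8≡117, (H(m))^16≡234, (H(m))^32≡39, (H(m))^64≡26, (H(m))^128≡78
191 = 128 + 32 + 16 + 8 + 4 + 2 + 1, so (H(m))^191 ≡ 78·39·234·117·156·169·286 ≡ 143 (mod 299)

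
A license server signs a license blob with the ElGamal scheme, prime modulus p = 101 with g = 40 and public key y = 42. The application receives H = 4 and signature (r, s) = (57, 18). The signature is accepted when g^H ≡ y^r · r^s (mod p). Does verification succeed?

fails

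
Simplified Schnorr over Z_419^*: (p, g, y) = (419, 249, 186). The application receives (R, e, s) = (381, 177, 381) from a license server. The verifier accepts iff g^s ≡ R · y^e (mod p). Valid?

yes

g^s mod p:
249^381 mod 419 = 181
R · y^e mod p:
186^177 mod 419 = 315
381·315 = 120015 ≡ 181 (mod 419)
181 ≡ 181 (mod 419); signature holds.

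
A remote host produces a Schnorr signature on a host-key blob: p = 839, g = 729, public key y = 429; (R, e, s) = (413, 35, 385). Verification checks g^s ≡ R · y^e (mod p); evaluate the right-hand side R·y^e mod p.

Squares mod 839: 429^1≡429, 429^2≡300, 429^4≡227, 429^8≡350, 429^16≡6, 429^32≡36
35 = 32 + 2 + 1, so 429^35 ≡ 36·300·429 ≡ 242 (mod 839)
R · y^e ≡ 413·242 = 99946 ≡ 105 (mod 839)

105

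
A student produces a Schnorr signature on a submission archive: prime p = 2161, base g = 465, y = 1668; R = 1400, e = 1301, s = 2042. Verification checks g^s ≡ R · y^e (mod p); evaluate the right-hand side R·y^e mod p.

1668^1301 mod 2161 = 902
R · y^e ≡ 1400·902 = 1262800 ≡ 776 (mod 2161)

776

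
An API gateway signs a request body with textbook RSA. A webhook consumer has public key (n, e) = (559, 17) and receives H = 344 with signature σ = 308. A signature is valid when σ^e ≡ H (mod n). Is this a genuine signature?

forged

σ^2 ≡ 308^2 = 94864 ≡ 393
σ^4 ≡ 393^2 = 154449 ≡ 165
σ^8 ≡ 165^2 = 27225 ≡ 393
σ^16 ≡ 393^2 = 154449 ≡ 165
17 = 16 + 1, so σ^17 ≡ 165·308 ≡ 510 (mod 559)
The recovered value 510 does not match the digest 344.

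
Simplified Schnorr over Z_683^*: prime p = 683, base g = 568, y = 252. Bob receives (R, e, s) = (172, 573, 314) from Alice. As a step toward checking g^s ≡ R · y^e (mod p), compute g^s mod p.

568^2 = 322624 ≡ 248
568^4 ≡ 248^2 = 61504 ≡ 34
568^8 ≡ 34^2 = 1156 ≡ 473
568^16 ≡ 473^2 = 223729 ≡ 388
568^32 ≡ 388^2 = 150544 ≡ 284
568^64 ≡ 284^2 = 80656 ≡ 62
568^128 ≡ 62^2 = 3844 ≡ 429
568^256 ≡ 429^2 = 184041 ≡ 314
314 = 256 + 32 + 16 + 8 + 2, so 568^314 ≡ 314·284·388·473·248 ≡ 615 (mod 683)

615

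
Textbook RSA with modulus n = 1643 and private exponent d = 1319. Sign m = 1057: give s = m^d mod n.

Squares mod 1643: m^1≡1057, m^2≡9, m^4≡81, m^8≡1632, m^16≡121, m^32≡1497, m^64≡1600, m^128≡206, m^256≡1361, m^512≡660, m^1024≡205
1319 = 1024 + 256 + 32 + 4 + 2 + 1, so m^1319 ≡ 205·1361·1497·81·9·1057 ≡ 920 (mod 1643)

920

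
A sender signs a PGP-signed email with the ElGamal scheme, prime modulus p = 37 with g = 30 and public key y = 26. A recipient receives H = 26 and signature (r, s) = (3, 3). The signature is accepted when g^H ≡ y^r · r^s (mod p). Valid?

no

Left side g^H mod p:
30^2 = 900 ≡ 12
30^4 ≡ 12^2 = 144 ≡ 33
30^8 ≡ 33^2 = 1089 ≡ 16
30^16 ≡ 16^2 = 256 ≡ 34
26 = 16 + 8 + 2, so 30^26 ≡ 34·16·12 ≡ 16 (mod 37)
Right side y^r · r^s mod p:
26^2 = 676 ≡ 10
3 = 2 + 1, so 26^3 ≡ 10·26 ≡ 1 (mod 37)
3^2 = 9
3 = 2 + 1, so 3^3 ≡ 9·3 ≡ 27 (mod 37)
1·27 = 27 ≡ 27 (mod 37)
16 ≠ 27, so verification fails.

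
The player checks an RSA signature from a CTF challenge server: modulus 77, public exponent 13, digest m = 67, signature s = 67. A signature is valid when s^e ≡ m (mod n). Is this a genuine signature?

genuine

Squares mod 77: s^1≡67, s^2≡23, s^4≡67, s^8≡23
13 = 8 + 4 + 1, so s^13 ≡ 23·67·67 ≡ 67 (mod 77)
67 = m, so the signature checks out.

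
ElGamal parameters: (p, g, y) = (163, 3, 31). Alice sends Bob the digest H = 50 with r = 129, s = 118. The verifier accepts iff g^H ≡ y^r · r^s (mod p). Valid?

Left side g^H mod p:
3^2 = 9
3^4 ≡ 9^2 = 81
3^8 ≡ 81^2 = 6561 ≡ 41
3^16 ≡ 41^2 = 1681 ≡ 51
3^32 ≡ 51^2 = 2601 ≡ 156
50 = 32 + 16 + 2, so 3^50 ≡ 156·51·9 ≡ 47 (mod 163)
Right side y^r · r^s mod p:
31^2 = 961 ≡ 146
31^4 ≡ 146^2 = 21316 ≡ 126
31^8 ≡ 126^2 = 15876 ≡ 65
31^16 ≡ 65^2 = 4225 ≡ 150
31^32 ≡ 150^2 = 22500 ≡ 6
31^64 ≡ 6^2 = 36
31^128 ≡ 36^2 = 1296 ≡ 155
129 = 128 + 1, so 31^129 ≡ 155·31 ≡ 78 (mod 163)
129^2 = 16641 ≡ 15
129^4 ≡ 15^2 = 225 ≡ 62
129^8 ≡ 62^2 = 3844 ≡ 95
129^16 ≡ 95^2 = 9025 ≡ 60
129^32 ≡ 60^2 = 3600 ≡ 14
129^64 ≡ 14^2 = 196 ≡ 33
118 = 64 + 32 + 16 + 4 + 2, so 129^118 ≡ 33·14·60·62·15 ≡ 9 (mod 163)
78·9 = 702 ≡ 50 (mod 163)
47 ≠ 50, so verification fails.

no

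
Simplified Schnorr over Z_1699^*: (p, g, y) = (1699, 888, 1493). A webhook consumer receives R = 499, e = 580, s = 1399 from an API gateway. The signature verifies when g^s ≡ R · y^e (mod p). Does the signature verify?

g^s mod p:
888^2 = 788544 ≡ 208
888^4 ≡ 208^2 = 43264 ≡ 789
888^8 ≡ 789^2 = 622521 ≡ 687
888^16 ≡ 687^2 = 471969 ≡ 1346
888^32 ≡ 1346^2 = 1811716 ≡ 582
888^64 ≡ 582^2 = 338724 ≡ 623
888^128 ≡ 623^2 = 388129 ≡ 757
888^256 ≡ 757^2 = 573049 ≡ 486
888^512 ≡ 486^2 = 236196 ≡ 35
888^1024 ≡ 35^2 = 1225
1399 = 1024 + 256 + 64 + 32 + 16 + 4 + 2 + 1, so 888^1399 ≡ 1225·486·623·582·1346·789·208·888 ≡ 545 (mod 1699)
R · y^e mod p:
1493^2 = 2229049 ≡ 1660
1493^4 ≡ 1660^2 = 2755600 ≡ 1521
1493^8 ≡ 1521^2 = 2313441 ≡ 1102
1493^16 ≡ 1102^2 = 1214404 ≡ 1318
1493^32 ≡ 1318^2 = 1737124 ≡ 746
1493^64 ≡ 746^2 = 556516 ≡ 943
1493^128 ≡ 943^2 = 889249 ≡ 672
1493^256 ≡ 672^2 = 451584 ≡ 1349
1493^512 ≡ 1349^2 = 1819801 ≡ 172
580 = 512 + 64 + 4, so 1493^580 ≡ 172·943·1521 ≡ 219 (mod 1699)
499·219 = 109281 ≡ 545 (mod 1699)
545 ≡ 545 (mod 1699); signature holds.

verifies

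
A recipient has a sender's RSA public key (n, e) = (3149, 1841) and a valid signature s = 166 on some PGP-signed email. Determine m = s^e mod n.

2328

s^1841 mod 3149 = 2328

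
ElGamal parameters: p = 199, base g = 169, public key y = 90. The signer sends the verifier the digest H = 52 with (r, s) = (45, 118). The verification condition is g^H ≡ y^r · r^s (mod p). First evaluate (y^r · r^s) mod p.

90^45 mod 199 = 121
45^118 mod 199 = 49
y^r · r^s ≡ 121·49 = 5929 ≡ 158 (mod 199)

158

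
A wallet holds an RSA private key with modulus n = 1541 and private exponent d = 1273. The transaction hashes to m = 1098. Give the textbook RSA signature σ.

1454

m^2 ≡ 1098^2 = 1205604 ≡ 542
m^4 ≡ 542^2 = 293764 ≡ 974
m^8 ≡ 974^2 = 948676 ≡ 961
m^16 ≡ 961^2 = 923521 ≡ 462
m^32 ≡ 462^2 = 213444 ≡ 786
m^64 ≡ 786^2 = 617796 ≡ 1396
m^128 ≡ 1396^2 = 1948816 ≡ 992
m^256 ≡ 992^2 = 984064 ≡ 906
m^512 ≡ 906^2 = 820836 ≡ 1024
m^1024 ≡ 1024^2 = 1048576 ≡ 696
1273 = 1024 + 128 + 64 + 32 + 16 + 8 + 1, so m^1273 ≡ 696·992·1396·786·462·961·1098 ≡ 1454 (mod 1541)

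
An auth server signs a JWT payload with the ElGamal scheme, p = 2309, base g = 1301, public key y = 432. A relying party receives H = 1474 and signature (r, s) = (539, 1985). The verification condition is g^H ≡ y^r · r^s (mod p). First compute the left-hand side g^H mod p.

296

1301^2 = 1692601 ≡ 104
1301^4 ≡ 104^2 = 10816 ≡ 1580
1301^8 ≡ 1580^2 = 2496400 ≡ 371
1301^16 ≡ 371^2 = 137641 ≡ 1410
1301^32 ≡ 1410^2 = 1988100 ≡ 51
1301^64 ≡ 51^2 = 2601 ≡ 292
1301^128 ≡ 292^2 = 85264 ≡ 2140
1301^256 ≡ 2140^2 = 4579600 ≡ 853
1301^512 ≡ 853^2 = 727609 ≡ 274
1301^1024 ≡ 274^2 = 75076 ≡ 1188
1474 = 1024 + 256 + 128 + 64 + 2, so 1301^1474 ≡ 1188·853·2140·292·104 ≡ 296 (mod 2309)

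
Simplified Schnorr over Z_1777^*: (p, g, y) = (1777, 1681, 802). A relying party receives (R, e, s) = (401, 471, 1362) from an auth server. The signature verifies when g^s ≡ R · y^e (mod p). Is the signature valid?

invalid

g^s mod p:
Squares mod 1777: 1681^1≡1681, 1681^2≡331, 1681^4≡1164, 1681^8≡822, 1681^16≡424, 1681^32≡299, 1681^64≡551, 1681^128≡1511, 1681^256≡1453, 1681^512≡133, 1681^1024≡1696
1362 = 1024 + 256 + 64 + 16 + 2, so 1681^1362 ≡ 1696·1453·551·424·331 ≡ 289 (mod 1777)
R · y^e mod p:
Squares mod 1777: 802^1≡802, 802^2≡1707, 802^4≡1346, 802^8≡953, 802^16≡162, 802^32≡1366, 802^64≡106, 802^128≡574, 802^256≡731
471 = 256 + 128 + 64 + 16 + 4 + 2 + 1, so 802^471 ≡ 731·574·106·162·1346·1707·802 ≡ 1390 (mod 1777)
401·1390 = 557390 ≡ 1189 (mod 1777)
289 ≠ 1189; the check fails.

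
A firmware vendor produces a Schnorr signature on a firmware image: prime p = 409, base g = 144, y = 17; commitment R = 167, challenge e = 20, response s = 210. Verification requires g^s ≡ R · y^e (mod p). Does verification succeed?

passes

g^s mod p:
144^2 = 20736 ≡ 286
144^4 ≡ 286^2 = 81796 ≡ 405
144^8 ≡ 405^2 = 164025 ≡ 16
144^16 ≡ 16^2 = 256
144^32 ≡ 256^2 = 65536 ≡ 96
144^64 ≡ 96^2 = 9216 ≡ 218
144^128 ≡ 218^2 = 47524 ≡ 80
210 = 128 + 64 + 16 + 2, so 144^210 ≡ 80·218·256·286 ≡ 83 (mod 409)
R · y^e mod p:
17^2 = 289
17^4 ≡ 289^2 = 83521 ≡ 85
17^8 ≡ 85^2 = 7225 ≡ 272
17^16 ≡ 272^2 = 73984 ≡ 364
20 = 16 + 4, so 17^20 ≡ 364·85 ≡ 265 (mod 409)
167·265 = 44255 ≡ 83 (mod 409)
83 ≡ 83 (mod 409); signature holds.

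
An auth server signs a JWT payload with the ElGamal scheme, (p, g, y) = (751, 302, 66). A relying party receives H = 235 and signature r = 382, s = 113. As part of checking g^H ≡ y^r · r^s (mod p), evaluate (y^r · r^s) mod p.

378

66^2 = 4356 ≡ 601
66^4 ≡ 601^2 = 361201 ≡ 721
66^8 ≡ 721^2 = 519841 ≡ 149
66^16 ≡ 149^2 = 22201 ≡ 422
66^32 ≡ 422^2 = 178084 ≡ 97
66^64 ≡ 97^2 = 9409 ≡ 397
66^128 ≡ 397^2 = 157609 ≡ 650
66^256 ≡ 650^2 = 422500 ≡ 438
382 = 256 + 64 + 32 + 16 + 8 + 4 + 2, so 66^382 ≡ 438·397·97·422·149·721·601 ≡ 355 (mod 751)
382^2 = 145924 ≡ 230
382^4 ≡ 230^2 = 52900 ≡ 330
382^8 ≡ 330^2 = 108900 ≡ 5
382^16 ≡ 5^2 = 25
382^32 ≡ 25^2 = 625
382^64 ≡ 625^2 = 390625 ≡ 105
113 = 64 + 32 + 16 + 1, so 382^113 ≡ 105·625·25·382 ≡ 238 (mod 751)
y^r · r^s ≡ 355·238 = 84490 ≡ 378 (mod 751)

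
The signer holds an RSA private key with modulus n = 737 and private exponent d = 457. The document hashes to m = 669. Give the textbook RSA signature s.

m^2 ≡ 669^2 = 447561 ≡ 202
m^4 ≡ 202^2 = 40804 ≡ 269
m^8 ≡ 269^2 = 72361 ≡ 135
m^16 ≡ 135^2 = 18225 ≡ 537
m^32 ≡ 537^2 = 288369 ≡ 202
m^64 ≡ 202^2 = 40804 ≡ 269
m^128 ≡ 269^2 = 72361 ≡ 135
m^256 ≡ 135^2 = 18225 ≡ 537
457 = 256 + 128 + 64 + 8 + 1, so m^457 ≡ 537·135·269·135·669 ≡ 334 (mod 737)

334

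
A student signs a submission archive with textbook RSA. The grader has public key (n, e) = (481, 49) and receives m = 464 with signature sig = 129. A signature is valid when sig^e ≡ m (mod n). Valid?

no

Squares mod 481: sig^1≡129, sig^2≡287, sig^4≡118, sig^8≡456, sig^16≡144, sig^32≡53
49 = 32 + 16 + 1, so sig^49 ≡ 53·144·129 ≡ 402 (mod 481)
sig^49 mod 481 = 402, but m = 464.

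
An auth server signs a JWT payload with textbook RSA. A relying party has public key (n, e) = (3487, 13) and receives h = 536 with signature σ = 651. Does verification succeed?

Squares mod 3487: σ^1≡651, σ^2≡1874, σ^4≡467, σ^8≡1895
13 = 8 + 4 + 1, so σ^13 ≡ 1895·467·651 ≡ 536 (mod 3487)
536 = h, so the signature checks out.

passes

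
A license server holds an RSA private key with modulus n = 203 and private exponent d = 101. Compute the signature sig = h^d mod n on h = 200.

h^101 mod 203 = 114

114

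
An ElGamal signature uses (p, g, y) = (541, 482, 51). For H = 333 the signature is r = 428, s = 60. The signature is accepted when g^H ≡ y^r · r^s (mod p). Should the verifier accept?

Left side g^H mod p:
482^2 = 232324 ≡ 235
482^4 ≡ 235^2 = 55225 ≡ 43
482^8 ≡ 43^2 = 1849 ≡ 226
482^16 ≡ 226^2 = 51076 ≡ 222
482^32 ≡ 222^2 = 49284 ≡ 53
482^64 ≡ 53^2 = 2809 ≡ 104
482^128 ≡ 104^2 = 10816 ≡ 537
482^256 ≡ 537^2 = 288369 ≡ 16
333 = 256 + 64 + 8 + 4 + 1, so 482^333 ≡ 16·104·226·43·482 ≡ 231 (mod 541)
Right side y^r · r^s mod p:
51^2 = 2601 ≡ 437
51^4 ≡ 437^2 = 190969 ≡ 537
51^8 ≡ 537^2 = 288369 ≡ 16
51^16 ≡ 16^2 = 256
51^32 ≡ 256^2 = 65536 ≡ 75
51^64 ≡ 75^2 = 5625 ≡ 215
51^128 ≡ 215^2 = 46225 ≡ 240
51^256 ≡ 240^2 = 57600 ≡ 254
428 = 256 + 128 + 32 + 8 + 4, so 51^428 ≡ 254·240·75·16·537 ≡ 506 (mod 541)
428^2 = 183184 ≡ 326
428^4 ≡ 326^2 = 106276 ≡ 240
428^8 ≡ 240^2 = 57600 ≡ 254
428^16 ≡ 254^2 = 64516 ≡ 137
428^32 ≡ 137^2 = 18769 ≡ 375
60 = 32 + 16 + 8 + 4, so 428^60 ≡ 375·137·254·240 ≡ 214 (mod 541)
506·214 = 108284 ≡ 84 (mod 541)
231 ≠ 84, so verification fails.

reject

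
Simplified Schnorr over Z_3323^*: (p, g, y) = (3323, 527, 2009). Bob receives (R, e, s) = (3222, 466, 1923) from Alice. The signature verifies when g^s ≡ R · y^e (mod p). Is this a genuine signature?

forged

g^s mod p:
527^2 = 277729 ≡ 1920
527^4 ≡ 1920^2 = 3686400 ≡ 1193
527^8 ≡ 1193^2 = 1423249 ≡ 1005
527^16 ≡ 1005^2 = 1010025 ≡ 3156
527^32 ≡ 3156^2 = 9960336 ≡ 1305
527^64 ≡ 1305^2 = 1703025 ≡ 1649
527^128 ≡ 1649^2 = 2719201 ≡ 987
527^256 ≡ 987^2 = 974169 ≡ 530
527^512 ≡ 530^2 = 280900 ≡ 1768
527^1024 ≡ 1768^2 = 3125824 ≡ 2204
1923 = 1024 + 512 + 256 + 128 + 2 + 1, so 527^1923 ≡ 2204·1768·530·987·1920·527 ≡ 1887 (mod 3323)
R · y^e mod p:
2009^2 = 4036081 ≡ 1959
2009^4 ≡ 1959^2 = 3837681 ≡ 2939
2009^8 ≡ 2939^2 = 8637721 ≡ 1244
2009^16 ≡ 1244^2 = 1547536 ≡ 2341
2009^32 ≡ 2341^2 = 5480281 ≡ 654
2009^64 ≡ 654^2 = 427716 ≡ 2372
2009^128 ≡ 2372^2 = 5626384 ≡ 545
2009^256 ≡ 545^2 = 297025 ≡ 1278
466 = 256 + 128 + 64 + 16 + 2, so 2009^466 ≡ 1278·545·2372·2341·1959 ≡ 49 (mod 3323)
3222·49 = 157878 ≡ 1697 (mod 3323)
1887 ≠ 1697; the check fails.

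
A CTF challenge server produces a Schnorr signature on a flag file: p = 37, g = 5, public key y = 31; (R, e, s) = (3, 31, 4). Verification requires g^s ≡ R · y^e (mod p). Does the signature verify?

g^s mod p:
Squares mod 37: 5^1≡5, 5^2≡25, 5^4≡33
5^4 ≡ 33 (mod 37)
R · y^e mod p:
Squares mod 37: 31^1≡31, 31^2≡36, 31^4≡1, 31^8≡1, 31^16≡1
31 = 16 + 8 + 4 + 2 + 1, so 31^31 ≡ 1·1·1·36·31 ≡ 6 (mod 37)
3·6 = 18 ≡ 18 (mod 37)
33 ≠ 18; the check fails.

does not verify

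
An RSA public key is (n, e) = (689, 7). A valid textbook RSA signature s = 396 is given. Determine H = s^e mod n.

592

s^2 ≡ 396^2 = 156816 ≡ 413
s^4 ≡ 413^2 = 170569 ≡ 386
7 = 4 + 2 + 1, so s^7 ≡ 386·413·396 ≡ 592 (mod 689)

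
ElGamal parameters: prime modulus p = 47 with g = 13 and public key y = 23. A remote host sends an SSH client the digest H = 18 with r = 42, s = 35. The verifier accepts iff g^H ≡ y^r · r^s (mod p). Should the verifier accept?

Left side g^H mod p:
Squares mod 47: 13^1≡13, 13^2≡28, 13^4≡32, 13^8≡37, 13^16≡6
18 = 16 + 2, so 13^18 ≡ 6·28 ≡ 27 (mod 47)
Right side y^r · r^s mod p:
Squares mod 47: 23^1≡23, 23^2≡12, 23^4≡3, 23^8≡9, 23^16≡34, 23^32≡28
42 = 32 + 8 + 2, so 23^42 ≡ 28·9·12 ≡ 16 (mod 47)
Squares mod 47: 42^1≡42, 42^2≡25, 42^4≡14, 42^8≡8, 42^16≡17, 42^32≡7
35 = 32 + 2 + 1, so 42^35 ≡ 7·25·42 ≡ 18 (mod 47)
16·18 = 288 ≡ 6 (mod 47)
27 ≠ 6, so verification fails.

reject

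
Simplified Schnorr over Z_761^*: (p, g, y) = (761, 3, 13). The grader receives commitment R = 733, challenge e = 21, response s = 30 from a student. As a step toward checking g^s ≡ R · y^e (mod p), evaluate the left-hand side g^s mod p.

3^30 mod 761 = 341

341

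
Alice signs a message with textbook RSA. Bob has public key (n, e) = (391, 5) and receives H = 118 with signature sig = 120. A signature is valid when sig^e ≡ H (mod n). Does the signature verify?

Squares mod 391: sig^1≡120, sig^2≡324, sig^4≡188
5 = 4 + 1, so sig^5 ≡ 188·120 ≡ 273 (mod 391)
sig^5 mod 391 = 273, but H = 118.

does not verify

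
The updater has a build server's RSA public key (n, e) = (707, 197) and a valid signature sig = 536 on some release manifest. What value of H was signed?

429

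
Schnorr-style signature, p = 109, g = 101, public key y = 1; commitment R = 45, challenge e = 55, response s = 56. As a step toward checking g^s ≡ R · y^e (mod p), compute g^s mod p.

101^2 = 10201 ≡ 64
101^4 ≡ 64^2 = 4096 ≡ 63
101^8 ≡ 63^2 = 3969 ≡ 45
101^16 ≡ 45^2 = 2025 ≡ 63
101^32 ≡ 63^2 = 3969 ≡ 45
56 = 32 + 16 + 8, so 101^56 ≡ 45·63·45 ≡ 45 (mod 109)

45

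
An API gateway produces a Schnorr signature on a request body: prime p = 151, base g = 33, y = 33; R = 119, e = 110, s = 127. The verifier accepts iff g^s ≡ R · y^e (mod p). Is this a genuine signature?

g^s mod p:
33^2 = 1089 ≡ 32
33^4 ≡ 32^2 = 1024 ≡ 118
33^8 ≡ 118^2 = 13924 ≡ 32
33^16 ≡ 32^2 = 1024 ≡ 118
33^32 ≡ 118^2 = 13924 ≡ 32
33^64 ≡ 32^2 = 1024 ≡ 118
127 = 64 + 32 + 16 + 8 + 4 + 2 + 1, so 33^127 ≡ 118·32·118·32·118·32·33 ≡ 33 (mod 151)
R · y^e mod p:
33^2 = 1089 ≡ 32
33^4 ≡ 32^2 = 1024 ≡ 118
33^8 ≡ 118^2 = 13924 ≡ 32
33^16 ≡ 32^2 = 1024 ≡ 118
33^32 ≡ 118^2 = 13924 ≡ 32
33^64 ≡ 32^2 = 1024 ≡ 118
110 = 64 + 32 + 8 + 4 + 2, so 33^110 ≡ 118·32·32·118·32 ≡ 32 (mod 151)
119·32 = 3808 ≡ 33 (mod 151)
33 ≡ 33 (mod 151); signature holds.

genuine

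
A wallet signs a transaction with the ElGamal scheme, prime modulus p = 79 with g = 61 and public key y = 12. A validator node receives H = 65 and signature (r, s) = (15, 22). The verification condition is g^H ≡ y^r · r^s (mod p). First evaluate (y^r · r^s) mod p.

78

Squares mod 79: 12^1≡12, 12^2≡65, 12^4≡38, 12^8≡22
15 = 8 + 4 + 2 + 1, so 12^15 ≡ 22·38·65·12 ≡ 14 (mod 79)
Squares mod 79: 15^1≡15, 15^2≡67, 15^4≡65, 15^8≡38, 15^16≡22
22 = 16 + 4 + 2, so 15^22 ≡ 22·65·67 ≡ 62 (mod 79)
y^r · r^s ≡ 14·62 = 868 ≡ 78 (mod 79)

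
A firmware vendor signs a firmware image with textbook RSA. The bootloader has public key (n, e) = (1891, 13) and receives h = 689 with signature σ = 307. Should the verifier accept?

σ^2 ≡ 307^2 = 94249 ≡ 1590
σ^4 ≡ 1590^2 = 2528100 ≡ 1724
σ^8 ≡ 1724^2 = 2972176 ≡ 1415
13 = 8 + 4 + 1, so σ^13 ≡ 1415·1724·307 ≡ 689 (mod 1891)
Since 689 equals the digest 689, verification succeeds.

accept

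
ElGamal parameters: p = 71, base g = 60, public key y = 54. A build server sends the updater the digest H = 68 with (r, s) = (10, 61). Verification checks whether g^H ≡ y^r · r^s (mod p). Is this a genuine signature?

forged

Left side g^H mod p:
60^2 = 3600 ≡ 50
60^4 ≡ 50^2 = 2500 ≡ 15
60^8 ≡ 15^2 = 225 ≡ 12
60^16 ≡ 12^2 = 144 ≡ 2
60^32 ≡ 2^2 = 4
60^64 ≡ 4^2 = 16
68 = 64 + 4, so 60^68 ≡ 16·15 ≡ 27 (mod 71)
Right side y^r · r^s mod p:
54^2 = 2916 ≡ 5
54^4 ≡ 5^2 = 25
54^8 ≡ 25^2 = 625 ≡ 57
10 = 8 + 2, so 54^10 ≡ 57·5 ≡ 1 (mod 71)
10^2 = 100 ≡ 29
10^4 ≡ 29^2 = 841 ≡ 60
10^8 ≡ 60^2 = 3600 ≡ 50
10^16 ≡ 50^2 = 2500 ≡ 15
10^32 ≡ 15^2 = 225 ≡ 12
61 = 32 + 16 + 8 + 4 + 1, so 10^61 ≡ 12·15·50·60·10 ≡ 24 (mod 71)
1·24 = 24 ≡ 24 (mod 71)
27 ≠ 24, so verification fails.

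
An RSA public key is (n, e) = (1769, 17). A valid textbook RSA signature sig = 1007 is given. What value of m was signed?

1324

Squares mod 1769: sig^1≡1007, sig^2≡412, sig^4≡1689, sig^8≡1093, sig^16≡574
17 = 16 + 1, so sig^17 ≡ 574·1007 ≡ 1324 (mod 1769)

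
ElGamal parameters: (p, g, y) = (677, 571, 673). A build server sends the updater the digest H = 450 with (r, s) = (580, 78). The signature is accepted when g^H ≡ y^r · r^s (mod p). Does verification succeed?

passes

Left side g^H mod p:
571^2 = 326041 ≡ 404
571^4 ≡ 404^2 = 163216 ≡ 59
571^8 ≡ 59^2 = 3481 ≡ 96
571^16 ≡ 96^2 = 9216 ≡ 415
571^32 ≡ 415^2 = 172225 ≡ 267
571^64 ≡ 267^2 = 71289 ≡ 204
571^128 ≡ 204^2 = 41616 ≡ 319
571^256 ≡ 319^2 = 101761 ≡ 211
450 = 256 + 128 + 64 + 2, so 571^450 ≡ 211·319·204·404 ≡ 544 (mod 677)
Right side y^r · r^s mod p:
673^2 = 452929 ≡ 16
673^4 ≡ 16^2 = 256
673^8 ≡ 256^2 = 65536 ≡ 544
673^16 ≡ 544^2 = 295936 ≡ 87
673^32 ≡ 87^2 = 7569 ≡ 122
673^64 ≡ 122^2 = 14884 ≡ 667
673^128 ≡ 667^2 = 444889 ≡ 100
673^256 ≡ 100^2 = 10000 ≡ 522
673^512 ≡ 522^2 = 272484 ≡ 330
580 = 512 + 64 + 4, so 673^580 ≡ 330·667·256 ≡ 96 (mod 677)
580^2 = 336400 ≡ 608
580^4 ≡ 608^2 = 369664 ≡ 22
580^8 ≡ 22^2 = 484
580^16 ≡ 484^2 = 234256 ≡ 14
580^32 ≡ 14^2 = 196
580^64 ≡ 196^2 = 38416 ≡ 504
78 = 64 + 8 + 4 + 2, so 580^78 ≡ 504·484·22·608 ≡ 457 (mod 677)
96·457 = 43872 ≡ 544 (mod 677)
544 ≡ 544 (mod 677), so the signature is genuine.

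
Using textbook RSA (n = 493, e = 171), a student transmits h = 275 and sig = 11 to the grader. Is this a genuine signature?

forged

sig^2 ≡ 11^2 = 121
sig^4 ≡ 121^2 = 14641 ≡ 344
sig^8 ≡ 344^2 = 118336 ≡ 16
sig^16 ≡ 16^2 = 256
sig^32 ≡ 256^2 = 65536 ≡ 460
sig^64 ≡ 460^2 = 211600 ≡ 103
sig^128 ≡ 103^2 = 10609 ≡ 256
171 = 128 + 32 + 8 + 2 + 1, so sig^171 ≡ 256·460·16·121·11 ≡ 403 (mod 493)
sig^171 mod 493 = 403, but h = 275.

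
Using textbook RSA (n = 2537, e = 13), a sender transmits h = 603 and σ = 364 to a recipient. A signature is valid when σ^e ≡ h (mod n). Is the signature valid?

σ^2 ≡ 364^2 = 132496 ≡ 572
σ^4 ≡ 572^2 = 327184 ≡ 2448
σ^8 ≡ 2448^2 = 5992704 ≡ 310
13 = 8 + 4 + 1, so σ^13 ≡ 310·2448·364 ≡ 1223 (mod 2537)
σ^13 mod 2537 = 1223, but h = 603.

invalid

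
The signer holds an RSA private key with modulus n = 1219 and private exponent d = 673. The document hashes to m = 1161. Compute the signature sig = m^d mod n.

Squares mod 1219: m^1≡1161, m^2≡926, m^4≡519, m^8≡1181, m^16≡225, m^32≡646, m^64≡418, m^128≡407, m^256≡1084, m^512≡1159
673 = 512 + 128 + 32 + 1, so m^673 ≡ 1159·407·646·1161 ≡ 569 (mod 1219)

569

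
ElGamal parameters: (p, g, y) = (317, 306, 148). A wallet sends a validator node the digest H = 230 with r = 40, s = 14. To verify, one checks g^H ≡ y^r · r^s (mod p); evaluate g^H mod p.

51

306^2 = 93636 ≡ 121
306^4 ≡ 121^2 = 14641 ≡ 59
306^8 ≡ 59^2 = 3481 ≡ 311
306^16 ≡ 311^2 = 96721 ≡ 36
306^32 ≡ 36^2 = 1296 ≡ 28
306^64 ≡ 28^2 = 784 ≡ 150
306^128 ≡ 150^2 = 22500 ≡ 310
230 = 128 + 64 + 32 + 4 + 2, so 306^230 ≡ 310·150·28·59·121 ≡ 51 (mod 317)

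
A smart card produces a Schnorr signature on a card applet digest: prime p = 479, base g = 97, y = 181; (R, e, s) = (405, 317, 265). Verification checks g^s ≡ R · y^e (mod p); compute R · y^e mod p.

180

Squares mod 479: 181^1≡181, 181^2≡189, 181^4≡275, 181^8≡422, 181^16≡375, 181^32≡278, 181^64≡165, 181^128≡401, 181^256≡336
317 = 256 + 32 + 16 + 8 + 4 + 1, so 181^317 ≡ 336·278·375·422·275·181 ≡ 373 (mod 479)
R · y^e ≡ 405·373 = 151065 ≡ 180 (mod 479)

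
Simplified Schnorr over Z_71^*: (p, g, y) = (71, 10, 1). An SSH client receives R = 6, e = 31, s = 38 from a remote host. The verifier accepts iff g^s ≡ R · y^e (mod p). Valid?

yes

g^s mod p:
Squares mod 71: 10^1≡10, 10^2≡29, 10^4≡60, 10^8≡50, 10^16≡15, 10^32≡12
38 = 32 + 4 + 2, so 10^38 ≡ 12·60·29 ≡ 6 (mod 71)
R · y^e mod p:
Squares mod 71: 1^1≡1, 1^2≡1, 1^4≡1, 1^8≡1, 1^16≡1
31 = 16 + 8 + 4 + 2 + 1, so 1^31 ≡ 1·1·1·1·1 ≡ 1 (mod 71)
6·1 = 6 ≡ 6 (mod 71)
6 ≡ 6 (mod 71); signature holds.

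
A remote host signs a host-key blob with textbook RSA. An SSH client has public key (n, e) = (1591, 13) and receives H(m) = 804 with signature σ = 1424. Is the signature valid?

invalid

Squares mod 1591: σ^1≡1424, σ^2≡842, σ^4≡969, σ^8≡271
13 = 8 + 4 + 1, so σ^13 ≡ 271·969·1424 ≡ 291 (mod 1591)
σ^13 mod 1591 = 291, but H(m) = 804.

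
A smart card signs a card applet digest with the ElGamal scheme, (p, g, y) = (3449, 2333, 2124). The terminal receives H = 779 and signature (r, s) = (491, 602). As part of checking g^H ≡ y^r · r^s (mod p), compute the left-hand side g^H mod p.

Squares mod 3449: 2333^1≡2333, 2333^2≡367, 2333^4≡178, 2333^8≡643, 2333^16≡3018, 2333^32≡2964, 2333^64≡693, 2333^128≡838, 2333^256≡2097, 2333^512≡3383
779 = 512 + 256 + 8 + 2 + 1, so 2333^779 ≡ 3383·2097·643·367·2333 ≡ 1062 (mod 3449)

1062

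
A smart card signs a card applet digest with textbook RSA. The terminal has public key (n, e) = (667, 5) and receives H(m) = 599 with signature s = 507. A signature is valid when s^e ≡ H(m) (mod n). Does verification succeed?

s^2 ≡ 507^2 = 257049 ≡ 254
s^4 ≡ 254^2 = 64516 ≡ 484
5 = 4 + 1, so s^5 ≡ 484·507 ≡ 599 (mod 667)
s^5 mod 667 = 599 matches H(m).

passes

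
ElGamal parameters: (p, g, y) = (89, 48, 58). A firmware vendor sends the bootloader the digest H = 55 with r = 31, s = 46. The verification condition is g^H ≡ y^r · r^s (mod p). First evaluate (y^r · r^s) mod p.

58^2 = 3364 ≡ 71
58^4 ≡ 71^2 = 5041 ≡ 57
58^8 ≡ 57^2 = 3249 ≡ 45
58^16 ≡ 45^2 = 2025 ≡ 67
31 = 16 + 8 + 4 + 2 + 1, so 58^31 ≡ 67·45·57·71·58 ≡ 82 (mod 89)
31^2 = 961 ≡ 71
31^4 ≡ 71^2 = 5041 ≡ 57
31^8 ≡ 57^2 = 3249 ≡ 45
31^16 ≡ 45^2 = 2025 ≡ 67
31^32 ≡ 67^2 = 4489 ≡ 39
46 = 32 + 8 + 4 + 2, so 31^46 ≡ 39·45·57·71 ≡ 18 (mod 89)
y^r · r^s ≡ 82·18 = 1476 ≡ 52 (mod 89)

52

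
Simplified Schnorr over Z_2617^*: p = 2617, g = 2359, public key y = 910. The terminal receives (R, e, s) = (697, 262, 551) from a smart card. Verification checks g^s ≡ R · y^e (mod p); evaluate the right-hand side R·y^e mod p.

910^2 = 828100 ≡ 1128
910^4 ≡ 1128^2 = 1272384 ≡ 522
910^8 ≡ 522^2 = 272484 ≡ 316
910^16 ≡ 316^2 = 99856 ≡ 410
910^32 ≡ 410^2 = 168100 ≡ 612
910^64 ≡ 612^2 = 374544 ≡ 313
910^128 ≡ 313^2 = 97969 ≡ 1140
910^256 ≡ 1140^2 = 1299600 ≡ 1568
262 = 256 + 4 + 2, so 910^262 ≡ 1568·522·1128 ≡ 1590 (mod 2617)
R · y^e ≡ 697·1590 = 1108230 ≡ 1239 (mod 2617)

1239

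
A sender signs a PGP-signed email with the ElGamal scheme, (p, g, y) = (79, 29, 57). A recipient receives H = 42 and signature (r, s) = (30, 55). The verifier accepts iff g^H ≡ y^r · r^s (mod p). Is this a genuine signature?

forged

Left side g^H mod p:
29^2 = 841 ≡ 51
29^4 ≡ 51^2 = 2601 ≡ 73
29^8 ≡ 73^2 = 5329 ≡ 36
29^16 ≡ 36^2 = 1296 ≡ 32
29^32 ≡ 32^2 = 1024 ≡ 76
42 = 32 + 8 + 2, so 29^42 ≡ 76·36·51 ≡ 22 (mod 79)
Right side y^r · r^s mod p:
57^2 = 3249 ≡ 10
57^4 ≡ 10^2 = 100 ≡ 21
57^8 ≡ 21^2 = 441 ≡ 46
57^16 ≡ 46^2 = 2116 ≡ 62
30 = 16 + 8 + 4 + 2, so 57^30 ≡ 62·46·21·10 ≡ 21 (mod 79)
30^2 = 900 ≡ 31
30^4 ≡ 31^2 = 961 ≡ 13
30^8 ≡ 13^2 = 169 ≡ 11
30^16 ≡ 11^2 = 121 ≡ 42
30^32 ≡ 42^2 = 1764 ≡ 26
55 = 32 + 16 + 4 + 2 + 1, so 30^55 ≡ 26·42·13·31·30 ≡ 37 (mod 79)
21·37 = 777 ≡ 66 (mod 79)
22 ≠ 66, so verification fails.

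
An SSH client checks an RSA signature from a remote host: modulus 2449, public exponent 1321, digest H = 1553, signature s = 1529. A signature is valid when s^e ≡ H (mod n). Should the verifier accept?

reject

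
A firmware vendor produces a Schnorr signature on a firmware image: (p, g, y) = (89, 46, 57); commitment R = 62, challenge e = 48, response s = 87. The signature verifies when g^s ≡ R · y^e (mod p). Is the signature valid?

g^s mod p:
46^87 mod 89 = 60
R · y^e mod p:
57^48 mod 89 = 67
62·67 = 4154 ≡ 60 (mod 89)
60 ≡ 60 (mod 89); signature holds.

valid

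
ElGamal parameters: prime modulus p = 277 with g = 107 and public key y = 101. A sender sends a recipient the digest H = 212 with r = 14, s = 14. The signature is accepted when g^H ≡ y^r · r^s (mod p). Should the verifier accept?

reject

Left side g^H mod p:
107^2 = 11449 ≡ 92
107^4 ≡ 92^2 = 8464 ≡ 154
107^8 ≡ 154^2 = 23716 ≡ 171
107^16 ≡ 171^2 = 29241 ≡ 156
107^32 ≡ 156^2 = 24336 ≡ 237
107^64 ≡ 237^2 = 56169 ≡ 215
107^128 ≡ 215^2 = 46225 ≡ 243
212 = 128 + 64 + 16 + 4, so 107^212 ≡ 243·215·156·154 ≡ 67 (mod 277)
Right side y^r · r^s mod p:
101^2 = 10201 ≡ 229
101^4 ≡ 229^2 = 52441 ≡ 88
101^8 ≡ 88^2 = 7744 ≡ 265
14 = 8 + 4 + 2, so 101^14 ≡ 265·88·229 ≡ 274 (mod 277)
14^2 = 196
14^4 ≡ 196^2 = 38416 ≡ 190
14^8 ≡ 190^2 = 36100 ≡ 90
14 = 8 + 4 + 2, so 14^14 ≡ 90·190·196 ≡ 177 (mod 277)
274·177 = 48498 ≡ 23 (mod 277)
67 ≠ 23, so verification fails.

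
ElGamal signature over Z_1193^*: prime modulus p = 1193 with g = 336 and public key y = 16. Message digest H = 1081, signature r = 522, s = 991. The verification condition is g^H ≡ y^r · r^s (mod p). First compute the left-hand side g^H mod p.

336^2 = 112896 ≡ 754
336^4 ≡ 754^2 = 568516 ≡ 648
336^8 ≡ 648^2 = 419904 ≡ 1161
336^16 ≡ 1161^2 = 1347921 ≡ 1024
336^32 ≡ 1024^2 = 1048576 ≡ 1122
336^64 ≡ 1122^2 = 1258884 ≡ 269
336^128 ≡ 269^2 = 72361 ≡ 781
336^256 ≡ 781^2 = 609961 ≡ 338
336^512 ≡ 338^2 = 114244 ≡ 909
336^1024 ≡ 909^2 = 826281 ≡ 725
1081 = 1024 + 32 + 16 + 8 + 1, so 336^1081 ≡ 725·1122·1024·1161·336 ≡ 22 (mod 1193)

22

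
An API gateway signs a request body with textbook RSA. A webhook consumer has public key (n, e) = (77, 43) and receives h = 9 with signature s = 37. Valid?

yes

s^2 ≡ 37^2 = 1369 ≡ 60
s^4 ≡ 60^2 = 3600 ≡ 58
s^8 ≡ 58^2 = 3364 ≡ 53
s^16 ≡ 53^2 = 2809 ≡ 37
s^32 ≡ 37^2 = 1369 ≡ 60
43 = 32 + 8 + 2 + 1, so s^43 ≡ 60·53·60·37 ≡ 9 (mod 77)
Since 9 equals the digest 9, verification succeeds.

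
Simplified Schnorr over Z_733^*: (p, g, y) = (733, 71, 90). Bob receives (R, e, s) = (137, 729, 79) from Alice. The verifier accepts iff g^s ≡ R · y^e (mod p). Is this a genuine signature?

genuine

g^s mod p:
71^2 = 5041 ≡ 643
71^4 ≡ 643^2 = 413449 ≡ 37
71^8 ≡ 37^2 = 1369 ≡ 636
71^16 ≡ 636^2 = 404496 ≡ 613
71^32 ≡ 613^2 = 375769 ≡ 473
71^64 ≡ 473^2 = 223729 ≡ 164
79 = 64 + 8 + 4 + 2 + 1, so 71^79 ≡ 164·636·37·643·71 ≡ 621 (mod 733)
R · y^e mod p:
90^2 = 8100 ≡ 37
90^4 ≡ 37^2 = 1369 ≡ 636
90^8 ≡ 636^2 = 404496 ≡ 613
90^16 ≡ 613^2 = 375769 ≡ 473
90^32 ≡ 473^2 = 223729 ≡ 164
90^64 ≡ 164^2 = 26896 ≡ 508
90^128 ≡ 508^2 = 258064 ≡ 48
90^256 ≡ 48^2 = 2304 ≡ 105
90^512 ≡ 105^2 = 11025 ≡ 30
729 = 512 + 128 + 64 + 16 + 8 + 1, so 90^729 ≡ 30·48·508·473·613·90 ≡ 256 (mod 733)
137·256 = 35072 ≡ 621 (mod 733)
621 ≡ 621 (mod 733); signature holds.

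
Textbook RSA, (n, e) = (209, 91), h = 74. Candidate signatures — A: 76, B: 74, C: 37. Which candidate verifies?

B

Candidate A: Squares mod 209: 76^1≡76, 76^2≡133, 76^4≡133, 76^8≡133, 76^16≡133, 76^32≡133, 76^64≡133; 91 = 64 + 16 + 8 + 2 + 1, so 76^91 ≡ 133·133·133·133·76 ≡ 76 (mod 209)
Candidate B: Squares mod 209: 74^1≡74, 74^2≡42, 74^4≡92, 74^8≡104, 74^16≡157, 74^32≡196, 74^64≡169; 91 = 64 + 16 + 8 + 2 + 1, so 74^91 ≡ 169·157·104·42·74 ≡ 74 (mod 209)
  → matches h = 74
Candidate C: Squares mod 209: 37^1≡37, 37^2≡115, 37^4≡58, 37^8≡20, 37^16≡191, 37^32≡115, 37^64≡58; 91 = 64 + 16 + 8 + 2 + 1, so 37^91 ≡ 58·191·20·115·37 ≡ 37 (mod 209)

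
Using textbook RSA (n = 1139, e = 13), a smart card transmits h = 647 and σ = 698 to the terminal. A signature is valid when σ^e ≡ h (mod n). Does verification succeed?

σ^2 ≡ 698^2 = 487204 ≡ 851
σ^4 ≡ 851^2 = 724201 ≡ 936
σ^8 ≡ 936^2 = 876096 ≡ 205
13 = 8 + 4 + 1, so σ^13 ≡ 205·936·698 ≡ 647 (mod 1139)
σ^13 mod 1139 = 647 matches h.

passes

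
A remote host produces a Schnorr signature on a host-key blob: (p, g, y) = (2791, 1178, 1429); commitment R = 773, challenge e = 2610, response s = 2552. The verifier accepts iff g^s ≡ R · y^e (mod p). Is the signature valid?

valid

g^s mod p:
1178^2 = 1387684 ≡ 557
1178^4 ≡ 557^2 = 310249 ≡ 448
1178^8 ≡ 448^2 = 200704 ≡ 2543
1178^16 ≡ 2543^2 = 6466849 ≡ 102
1178^32 ≡ 102^2 = 10404 ≡ 2031
1178^64 ≡ 2031^2 = 4124961 ≡ 2654
1178^128 ≡ 2654^2 = 7043716 ≡ 2023
1178^256 ≡ 2023^2 = 4092529 ≡ 923
1178^512 ≡ 923^2 = 851929 ≡ 674
1178^1024 ≡ 674^2 = 454276 ≡ 2134
1178^2048 ≡ 2134^2 = 4553956 ≡ 1835
2552 = 2048 + 256 + 128 + 64 + 32 + 16 + 8, so 1178^2552 ≡ 1835·923·2023·2654·2031·102·2543 ≡ 2148 (mod 2791)
R · y^e mod p:
1429^2 = 2042041 ≡ 1820
1429^4 ≡ 1820^2 = 3312400 ≡ 2274
1429^8 ≡ 2274^2 = 5171076 ≡ 2144
1429^16 ≡ 2144^2 = 4596736 ≡ 2750
1429^32 ≡ 2750^2 = 7562500 ≡ 1681
1429^64 ≡ 1681^2 = 2825761 ≡ 1269
1429^128 ≡ 1269^2 = 1610361 ≡ 2745
1429^256 ≡ 2745^2 = 7535025 ≡ 2116
1429^512 ≡ 2116^2 = 4477456 ≡ 692
1429^1024 ≡ 692^2 = 478864 ≡ 1603
1429^2048 ≡ 1603^2 = 2569609 ≡ 1889
2610 = 2048 + 512 + 32 + 16 + 2, so 1429^2610 ≡ 1889·692·1681·2750·1820 ≡ 10 (mod 2791)
773·10 = 7730 ≡ 2148 (mod 2791)
2148 ≡ 2148 (mod 2791); signature holds.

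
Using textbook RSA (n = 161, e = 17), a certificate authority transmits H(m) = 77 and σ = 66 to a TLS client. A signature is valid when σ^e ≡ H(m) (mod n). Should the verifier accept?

reject

Squares mod 161: σ^1≡66, σ^2≡9, σ^4≡81, σ^8≡121, σ^16≡151
17 = 16 + 1, so σ^17 ≡ 151·66 ≡ 145 (mod 161)
145 ≠ 77, so verification fails.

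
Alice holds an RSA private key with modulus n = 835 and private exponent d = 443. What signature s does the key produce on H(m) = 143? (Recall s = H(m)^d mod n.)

357

(H(m))^2 ≡ 143^2 = 20449 ≡ 409
(H(m))^4 ≡ 409^2 = 167281 ≡ 281
(H(m))^8 ≡ 281^2 = 78961 ≡ 471
(H(m))^16 ≡ 471^2 = 221841 ≡ 566
(H(m))^32 ≡ 566^2 = 320356 ≡ 551
(H(m))^64 ≡ 551^2 = 303601 ≡ 496
(H(m))^128 ≡ 496^2 = 246016 ≡ 526
(H(m))^256 ≡ 526^2 = 276676 ≡ 291
443 = 256 + 128 + 32 + 16 + 8 + 2 + 1, so (H(m))^443 ≡ 291·526·551·566·471·409·143 ≡ 357 (mod 835)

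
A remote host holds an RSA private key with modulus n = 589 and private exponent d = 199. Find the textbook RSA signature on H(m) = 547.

319

(H(m))^2 ≡ 547^2 = 299209 ≡ 586
(H(m))^4 ≡ 586^2 = 343396 ≡ 9
(H(m))^8 ≡ 9^2 = 81
(H(m))^16 ≡ 81^2 = 6561 ≡ 82
(H(m))^32 ≡ 82^2 = 6724 ≡ 245
(H(m))^64 ≡ 245^2 = 60025 ≡ 536
(H(m))^128 ≡ 536^2 = 287296 ≡ 453
199 = 128 + 64 + 4 + 2 + 1, so (H(m))^199 ≡ 453·536·9·586·547 ≡ 319 (mod 589)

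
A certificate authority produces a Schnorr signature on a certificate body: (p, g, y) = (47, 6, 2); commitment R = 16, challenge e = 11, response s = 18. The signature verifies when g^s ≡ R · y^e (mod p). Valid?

yes

g^s mod p:
Squares mod 47: 6^1≡6, 6^2≡36, 6^4≡27, 6^8≡24, 6^16≡12
18 = 16 + 2, so 6^18 ≡ 12·36 ≡ 9 (mod 47)
R · y^e mod p:
Squares mod 47: 2^1≡2, 2^2≡4, 2^4≡16, 2^8≡21
11 = 8 + 2 + 1, so 2^11 ≡ 21·4·2 ≡ 27 (mod 47)
16·27 = 432 ≡ 9 (mod 47)
9 ≡ 9 (mod 47); signature holds.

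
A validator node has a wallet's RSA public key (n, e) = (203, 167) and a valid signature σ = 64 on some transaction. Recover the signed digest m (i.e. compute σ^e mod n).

92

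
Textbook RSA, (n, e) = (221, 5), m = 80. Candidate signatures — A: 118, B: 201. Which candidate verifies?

B

Candidate A: 118^2 = 13924 ≡ 1; 118^4 ≡ 1^2 = 1; 5 = 4 + 1, so 118^5 ≡ 1·118 ≡ 118 (mod 221)
Candidate B: 201^2 = 40401 ≡ 179; 201^4 ≡ 179^2 = 32041 ≡ 217; 5 = 4 + 1, so 201^5 ≡ 217·201 ≡ 80 (mod 221)
  → matches m = 80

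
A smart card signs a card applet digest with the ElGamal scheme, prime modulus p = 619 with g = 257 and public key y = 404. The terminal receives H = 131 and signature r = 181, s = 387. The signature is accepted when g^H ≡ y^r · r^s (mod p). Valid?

no

Left side g^H mod p:
257^131 mod 619 = 364
Right side y^r · r^s mod p:
404^181 mod 619 = 86
181^387 mod 619 = 507
86·507 = 43602 ≡ 272 (mod 619)
364 ≠ 272, so verification fails.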